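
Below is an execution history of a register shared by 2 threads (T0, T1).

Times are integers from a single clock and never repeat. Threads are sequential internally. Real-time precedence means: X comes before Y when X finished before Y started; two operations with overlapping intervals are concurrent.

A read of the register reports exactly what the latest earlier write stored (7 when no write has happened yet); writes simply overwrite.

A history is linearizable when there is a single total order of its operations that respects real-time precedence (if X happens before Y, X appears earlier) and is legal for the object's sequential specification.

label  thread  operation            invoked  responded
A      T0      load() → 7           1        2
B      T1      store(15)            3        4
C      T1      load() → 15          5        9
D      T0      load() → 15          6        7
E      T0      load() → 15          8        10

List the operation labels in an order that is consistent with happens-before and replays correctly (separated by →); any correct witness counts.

A → B → C → D → E

1. A load() → 7, leaving value 7
2. B store(15), leaving value 15
3. C load() → 15, leaving value 15
4. D load() → 15, leaving value 15
5. E load() → 15, leaving value 15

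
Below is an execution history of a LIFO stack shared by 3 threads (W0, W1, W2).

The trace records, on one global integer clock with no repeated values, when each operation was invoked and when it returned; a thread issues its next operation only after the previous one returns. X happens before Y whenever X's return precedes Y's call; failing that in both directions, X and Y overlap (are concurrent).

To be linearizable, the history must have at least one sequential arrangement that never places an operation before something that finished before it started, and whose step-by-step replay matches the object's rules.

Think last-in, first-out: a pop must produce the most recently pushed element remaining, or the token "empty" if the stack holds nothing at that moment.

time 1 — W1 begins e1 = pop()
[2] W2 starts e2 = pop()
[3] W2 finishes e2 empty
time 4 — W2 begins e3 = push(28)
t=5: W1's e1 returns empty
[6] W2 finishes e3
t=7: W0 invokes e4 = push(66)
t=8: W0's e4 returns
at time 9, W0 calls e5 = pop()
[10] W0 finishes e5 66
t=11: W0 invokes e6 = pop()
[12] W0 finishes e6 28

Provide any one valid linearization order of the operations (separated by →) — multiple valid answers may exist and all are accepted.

after step 1 (e1 pop() → empty): stack <>
after step 2 (e2 pop() → empty): stack <>
after step 3 (e3 push(28)): stack <28>
after step 4 (e4 push(66)): stack <28,66>
after step 5 (e5 pop() → 66): stack <28>
after step 6 (e6 pop() → 28): stack <>

e1 → e2 → e3 → e4 → e5 → e6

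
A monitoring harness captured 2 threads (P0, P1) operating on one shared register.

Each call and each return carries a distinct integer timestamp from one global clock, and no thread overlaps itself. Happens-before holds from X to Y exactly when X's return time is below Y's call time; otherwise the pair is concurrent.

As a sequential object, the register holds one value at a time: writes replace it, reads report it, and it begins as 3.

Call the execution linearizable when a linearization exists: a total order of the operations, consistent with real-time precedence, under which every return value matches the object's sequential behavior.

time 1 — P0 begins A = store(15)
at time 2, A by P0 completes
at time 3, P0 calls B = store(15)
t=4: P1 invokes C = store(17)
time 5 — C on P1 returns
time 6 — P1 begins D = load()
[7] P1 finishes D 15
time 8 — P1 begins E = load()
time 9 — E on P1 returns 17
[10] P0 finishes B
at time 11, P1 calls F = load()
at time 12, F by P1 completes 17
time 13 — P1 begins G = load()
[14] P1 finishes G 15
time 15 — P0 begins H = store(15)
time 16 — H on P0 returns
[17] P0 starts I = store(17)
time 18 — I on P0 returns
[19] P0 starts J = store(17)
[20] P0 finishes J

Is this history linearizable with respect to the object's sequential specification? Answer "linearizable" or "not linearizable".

prefix check: 1..8 passes, 1..9 fails once E's time-9 response joins
exactly one order of the 4 completed ops respects real time; the register replay fails
including or dropping the 1 pending operation (B) in any combination fails
sample order A, C, D, E (pending dropped) stalls at step 3 — D load() → 15 has no legal effect

not linearizable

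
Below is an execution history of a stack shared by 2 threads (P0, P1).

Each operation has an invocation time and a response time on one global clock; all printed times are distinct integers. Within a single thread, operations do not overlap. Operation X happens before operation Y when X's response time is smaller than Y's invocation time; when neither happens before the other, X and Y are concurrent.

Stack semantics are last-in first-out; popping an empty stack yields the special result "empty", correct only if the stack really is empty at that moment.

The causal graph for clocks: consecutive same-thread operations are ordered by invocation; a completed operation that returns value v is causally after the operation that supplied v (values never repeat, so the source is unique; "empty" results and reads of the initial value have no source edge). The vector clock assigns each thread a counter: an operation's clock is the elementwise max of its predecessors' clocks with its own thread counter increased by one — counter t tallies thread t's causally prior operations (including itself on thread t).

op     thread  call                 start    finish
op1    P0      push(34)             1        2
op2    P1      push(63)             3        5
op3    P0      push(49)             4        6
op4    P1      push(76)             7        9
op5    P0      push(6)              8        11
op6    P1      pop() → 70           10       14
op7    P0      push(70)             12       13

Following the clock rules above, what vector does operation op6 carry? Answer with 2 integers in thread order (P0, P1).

(4, 3)

op2 (invocation 3): nothing precedes it; P1's component alone gives (0, 1)
op1 (invocation 1): nothing precedes it; P0's component alone gives (1, 0)
merge at op4 (invoked 7): VC(op2)=(0, 1), own-thread bump on P1 → (0, 2)
merge at op3 (invoked 4): VC(op1)=(1, 0), own-thread bump on P0 → (2, 0)
merge at op5 (invoked 8): VC(op3)=(2, 0), own-thread bump on P0 → (3, 0)
merge at op7 (invoked 12): VC(op5)=(3, 0), own-thread bump on P0 → (4, 0)
merge at op6 (invoked 10): VC(op4)=(0, 2), VC(op7)=(4, 0), own-thread bump on P1 → (4, 3)
target: VC(op6) = (4, 3)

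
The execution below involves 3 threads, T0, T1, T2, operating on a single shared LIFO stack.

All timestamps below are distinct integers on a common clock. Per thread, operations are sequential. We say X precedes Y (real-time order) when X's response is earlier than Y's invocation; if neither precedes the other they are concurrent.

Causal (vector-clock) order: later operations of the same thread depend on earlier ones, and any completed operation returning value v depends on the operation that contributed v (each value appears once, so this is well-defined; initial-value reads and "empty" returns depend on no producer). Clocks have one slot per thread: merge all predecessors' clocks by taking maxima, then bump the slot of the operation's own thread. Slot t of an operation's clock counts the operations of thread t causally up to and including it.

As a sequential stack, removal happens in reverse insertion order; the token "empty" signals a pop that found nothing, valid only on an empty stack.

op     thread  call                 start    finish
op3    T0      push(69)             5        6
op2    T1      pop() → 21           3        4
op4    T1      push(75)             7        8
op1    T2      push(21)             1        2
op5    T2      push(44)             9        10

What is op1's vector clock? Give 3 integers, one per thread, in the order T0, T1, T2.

(0, 0, 1)

op1 (invocation 1): nothing precedes it; T2's component alone gives (0, 0, 1)
op3 (invocation 5): nothing precedes it; T0's component alone gives (1, 0, 0)
from VC(op1)=(0, 0, 1), op5 (invoked 9) maxes components and bumps T2 → (0, 0, 2)
from VC(op1)=(0, 0, 1), op2 (invoked 3) maxes components and bumps T1 → (0, 1, 1)
from VC(op2)=(0, 1, 1), op4 (invoked 7) maxes components and bumps T1 → (0, 2, 1)
target: VC(op1) = (0, 0, 1)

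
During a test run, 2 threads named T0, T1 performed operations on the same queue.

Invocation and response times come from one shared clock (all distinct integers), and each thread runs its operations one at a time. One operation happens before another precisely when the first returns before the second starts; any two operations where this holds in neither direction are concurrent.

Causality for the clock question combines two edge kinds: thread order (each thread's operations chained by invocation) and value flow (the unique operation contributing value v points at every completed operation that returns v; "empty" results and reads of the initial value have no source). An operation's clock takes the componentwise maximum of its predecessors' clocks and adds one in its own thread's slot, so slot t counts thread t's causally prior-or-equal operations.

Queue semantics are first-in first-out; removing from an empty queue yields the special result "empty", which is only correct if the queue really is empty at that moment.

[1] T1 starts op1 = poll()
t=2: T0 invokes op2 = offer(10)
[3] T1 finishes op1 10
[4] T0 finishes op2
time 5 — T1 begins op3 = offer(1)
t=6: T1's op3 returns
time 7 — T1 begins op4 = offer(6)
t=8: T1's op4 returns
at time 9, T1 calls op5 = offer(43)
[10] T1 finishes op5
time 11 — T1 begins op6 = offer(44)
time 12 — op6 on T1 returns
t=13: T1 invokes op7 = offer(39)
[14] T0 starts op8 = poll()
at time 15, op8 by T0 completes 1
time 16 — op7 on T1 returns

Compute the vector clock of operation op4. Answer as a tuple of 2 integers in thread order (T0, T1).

(1, 3)

no predecessors for op2 (invoked 2): T0 increments from zero → (1, 0)
op1 (invocation 1): componentwise max over VC(op2)=(1, 0), +1 at T1, giving (1, 1)
op3 (invocation 5): componentwise max over VC(op1)=(1, 1), +1 at T1, giving (1, 2)
op4 (invocation 7): componentwise max over VC(op3)=(1, 2), +1 at T1, giving (1, 3)
op8 (invocation 14): componentwise max over VC(op2)=(1, 0), VC(op3)=(1, 2), +1 at T0, giving (2, 2)
op5 (invocation 9): componentwise max over VC(op4)=(1, 3), +1 at T1, giving (1, 4)
op6 (invocation 11): componentwise max over VC(op5)=(1, 4), +1 at T1, giving (1, 5)
op7 (invocation 13): componentwise max over VC(op6)=(1, 5), +1 at T1, giving (1, 6)
target: VC(op4) = (1, 3)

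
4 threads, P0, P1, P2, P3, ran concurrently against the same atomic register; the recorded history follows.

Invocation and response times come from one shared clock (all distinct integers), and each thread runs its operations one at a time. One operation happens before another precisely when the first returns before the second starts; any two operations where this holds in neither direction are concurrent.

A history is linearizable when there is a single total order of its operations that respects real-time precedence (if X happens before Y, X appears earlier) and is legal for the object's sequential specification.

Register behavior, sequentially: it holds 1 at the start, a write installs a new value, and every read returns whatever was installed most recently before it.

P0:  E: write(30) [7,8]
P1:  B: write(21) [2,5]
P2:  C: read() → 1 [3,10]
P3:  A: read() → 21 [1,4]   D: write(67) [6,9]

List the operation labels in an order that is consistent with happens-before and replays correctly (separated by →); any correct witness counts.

step 1: C read() → 1 — value 1
step 2: B write(21) — value 21
step 3: A read() → 21 — value 21
step 4: D write(67) — value 67
step 5: E write(30) — value 30

C → B → A → D → E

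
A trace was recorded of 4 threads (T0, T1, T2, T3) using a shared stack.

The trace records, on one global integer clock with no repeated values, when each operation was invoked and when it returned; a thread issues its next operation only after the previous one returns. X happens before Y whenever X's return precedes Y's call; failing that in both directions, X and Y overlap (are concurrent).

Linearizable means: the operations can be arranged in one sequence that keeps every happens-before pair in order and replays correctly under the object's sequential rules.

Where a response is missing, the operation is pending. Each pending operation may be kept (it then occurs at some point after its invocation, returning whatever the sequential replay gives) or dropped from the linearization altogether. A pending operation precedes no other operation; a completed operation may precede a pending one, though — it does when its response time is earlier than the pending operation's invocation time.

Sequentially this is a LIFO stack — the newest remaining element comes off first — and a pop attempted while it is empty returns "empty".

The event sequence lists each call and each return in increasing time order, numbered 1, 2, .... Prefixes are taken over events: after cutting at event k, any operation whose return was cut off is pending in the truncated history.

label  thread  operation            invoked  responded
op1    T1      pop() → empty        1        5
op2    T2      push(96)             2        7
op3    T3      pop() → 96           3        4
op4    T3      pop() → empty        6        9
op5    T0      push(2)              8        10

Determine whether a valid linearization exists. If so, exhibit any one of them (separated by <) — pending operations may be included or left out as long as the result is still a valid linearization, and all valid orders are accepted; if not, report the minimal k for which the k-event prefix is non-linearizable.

linearizable — witness: op1 < op2 < op3 < op4 < op5

step 1: op1 pop() → empty — stack <>
step 2: op2 push(96) — stack <96>
step 3: op3 pop() → 96 — stack <>
step 4: op4 pop() → empty — stack <>
step 5: op5 push(2) — stack <2>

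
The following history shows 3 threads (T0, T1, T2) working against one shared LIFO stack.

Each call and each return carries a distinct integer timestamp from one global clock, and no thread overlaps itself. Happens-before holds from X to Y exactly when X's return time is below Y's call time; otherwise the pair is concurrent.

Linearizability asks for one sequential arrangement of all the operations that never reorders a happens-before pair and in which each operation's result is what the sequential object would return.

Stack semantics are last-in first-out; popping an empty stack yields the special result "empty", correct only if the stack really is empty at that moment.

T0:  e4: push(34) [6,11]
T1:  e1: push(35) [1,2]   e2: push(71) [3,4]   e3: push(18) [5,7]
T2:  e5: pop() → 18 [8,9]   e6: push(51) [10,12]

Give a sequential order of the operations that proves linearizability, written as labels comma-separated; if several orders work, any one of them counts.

e1, e2, e3, e5, e4, e6

after step 1 (e1 push(35)): stack <35>
after step 2 (e2 push(71)): stack <35,71>
after step 3 (e3 push(18)): stack <35,71,18>
after step 4 (e5 pop() → 18): stack <35,71>
after step 5 (e4 push(34)): stack <35,71,34>
after step 6 (e6 push(51)): stack <35,71,34,51>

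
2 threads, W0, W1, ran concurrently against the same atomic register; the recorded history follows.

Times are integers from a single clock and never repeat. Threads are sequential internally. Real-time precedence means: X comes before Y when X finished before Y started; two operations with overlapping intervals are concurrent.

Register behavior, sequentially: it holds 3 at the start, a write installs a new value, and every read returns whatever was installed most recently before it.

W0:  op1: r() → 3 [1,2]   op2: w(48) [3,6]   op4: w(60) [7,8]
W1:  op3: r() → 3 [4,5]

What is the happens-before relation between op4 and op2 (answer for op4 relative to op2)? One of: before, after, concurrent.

op4 spans [7,8], op2 spans [3,6]
resp(op2)=6 < inv(op4)=7

after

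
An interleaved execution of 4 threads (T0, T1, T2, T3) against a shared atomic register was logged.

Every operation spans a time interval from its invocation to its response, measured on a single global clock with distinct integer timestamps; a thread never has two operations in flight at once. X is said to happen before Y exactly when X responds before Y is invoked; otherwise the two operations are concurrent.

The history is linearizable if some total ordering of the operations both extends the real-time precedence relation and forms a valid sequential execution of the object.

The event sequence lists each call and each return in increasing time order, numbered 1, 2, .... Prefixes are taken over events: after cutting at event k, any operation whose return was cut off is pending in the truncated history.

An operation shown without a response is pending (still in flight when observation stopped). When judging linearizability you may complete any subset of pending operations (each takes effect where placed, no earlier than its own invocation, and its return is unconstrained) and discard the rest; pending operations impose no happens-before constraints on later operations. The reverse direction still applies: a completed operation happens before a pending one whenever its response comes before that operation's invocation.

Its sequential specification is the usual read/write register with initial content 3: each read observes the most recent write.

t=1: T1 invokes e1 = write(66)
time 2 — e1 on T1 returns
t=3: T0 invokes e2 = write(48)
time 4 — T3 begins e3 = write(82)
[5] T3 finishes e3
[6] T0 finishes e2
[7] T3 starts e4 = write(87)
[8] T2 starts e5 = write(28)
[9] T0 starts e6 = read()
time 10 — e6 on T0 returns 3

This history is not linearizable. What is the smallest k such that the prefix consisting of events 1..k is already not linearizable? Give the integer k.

10

a valid linearization of events 1..9 exists, for instance e1, e2, e3:
1. e1 write(66), leaving value 66
2. e2 write(48), leaving value 48
3. e3 write(82), leaving value 82
event 10 — e6's response, time 10 — after it, nothing linearizes
no completion choice of the 2 pending operations (e4, e5) rescues it — every subset was tried
one such order, e1, e2, e3, e6 (pending dropped), breaks at step 4 where e6 read() → 3 is illegal
one such order, e1, e3, e2, e6 (pending dropped), breaks at step 4 where e6 read() → 3 is illegal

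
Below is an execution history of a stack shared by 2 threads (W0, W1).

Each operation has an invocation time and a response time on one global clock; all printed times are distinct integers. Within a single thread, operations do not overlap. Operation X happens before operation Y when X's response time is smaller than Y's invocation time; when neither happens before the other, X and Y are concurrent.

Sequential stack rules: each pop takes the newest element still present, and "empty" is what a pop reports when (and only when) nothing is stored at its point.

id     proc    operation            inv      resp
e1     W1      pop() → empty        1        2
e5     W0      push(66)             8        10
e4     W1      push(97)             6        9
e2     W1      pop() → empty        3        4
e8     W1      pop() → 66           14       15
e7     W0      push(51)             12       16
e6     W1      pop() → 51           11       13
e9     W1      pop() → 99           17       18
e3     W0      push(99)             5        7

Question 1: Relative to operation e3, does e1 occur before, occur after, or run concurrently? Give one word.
before

e1 spans [1,2], e3 spans [5,7]
resp(e1)=2 < inv(e3)=5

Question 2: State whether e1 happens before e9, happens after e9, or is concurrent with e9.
before

e1 spans [1,2], e9 spans [17,18]
resp(e1)=2 < inv(e9)=17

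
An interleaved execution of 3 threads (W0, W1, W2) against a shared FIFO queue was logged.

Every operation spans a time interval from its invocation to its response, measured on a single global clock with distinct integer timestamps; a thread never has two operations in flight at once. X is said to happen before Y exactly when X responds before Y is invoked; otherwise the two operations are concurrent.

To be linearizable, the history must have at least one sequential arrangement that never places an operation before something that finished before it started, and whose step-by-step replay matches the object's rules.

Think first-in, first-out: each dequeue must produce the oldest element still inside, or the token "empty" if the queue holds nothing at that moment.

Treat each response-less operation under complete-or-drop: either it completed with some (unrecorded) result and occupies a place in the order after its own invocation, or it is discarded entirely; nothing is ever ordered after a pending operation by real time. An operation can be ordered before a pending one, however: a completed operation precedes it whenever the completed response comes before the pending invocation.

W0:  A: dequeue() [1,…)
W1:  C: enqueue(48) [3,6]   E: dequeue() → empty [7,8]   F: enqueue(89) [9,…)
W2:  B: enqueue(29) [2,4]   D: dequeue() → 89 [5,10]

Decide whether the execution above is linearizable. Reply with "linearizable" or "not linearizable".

through event 9 a valid linearization exists; event 10 (D responding at time 10) ends that
every one of the 5 real-time-consistent orders over 4 completed FIFO queue ops fails the sequential spec
include/drop combinations of the 2 pending operations (A, F) were all tried; none helps
sample order B, C, D, E (pending dropped) stalls at step 3 — D dequeue() → 89 has no legal effect
sample order B, C, E, D (pending dropped) stalls at step 3 — E dequeue() → empty has no legal effect

not linearizable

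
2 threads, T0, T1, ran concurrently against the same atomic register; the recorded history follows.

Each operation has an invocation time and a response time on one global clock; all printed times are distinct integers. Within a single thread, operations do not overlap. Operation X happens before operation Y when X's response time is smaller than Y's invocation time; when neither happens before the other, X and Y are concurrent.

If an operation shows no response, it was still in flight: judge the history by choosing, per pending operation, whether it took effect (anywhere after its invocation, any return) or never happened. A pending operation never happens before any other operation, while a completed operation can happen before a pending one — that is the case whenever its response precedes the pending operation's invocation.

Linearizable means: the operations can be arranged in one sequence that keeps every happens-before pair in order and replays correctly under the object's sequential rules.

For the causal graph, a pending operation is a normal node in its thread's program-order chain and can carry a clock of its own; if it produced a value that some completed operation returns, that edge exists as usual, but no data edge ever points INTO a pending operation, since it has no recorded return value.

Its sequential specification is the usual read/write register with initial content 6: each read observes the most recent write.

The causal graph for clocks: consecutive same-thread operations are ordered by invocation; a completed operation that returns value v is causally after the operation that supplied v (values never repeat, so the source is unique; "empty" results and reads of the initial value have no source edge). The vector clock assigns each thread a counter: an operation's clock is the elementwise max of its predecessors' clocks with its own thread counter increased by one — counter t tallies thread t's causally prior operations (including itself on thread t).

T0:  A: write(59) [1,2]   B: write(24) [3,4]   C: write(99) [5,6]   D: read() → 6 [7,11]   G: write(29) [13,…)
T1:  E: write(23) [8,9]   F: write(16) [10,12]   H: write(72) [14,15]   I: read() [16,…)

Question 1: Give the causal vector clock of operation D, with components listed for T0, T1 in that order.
E (invocation 8): nothing precedes it; T1's component alone gives (0, 1)
A (invocation 1): nothing precedes it; T0's component alone gives (1, 0)
from VC(E)=(0, 1), F (invoked 10) maxes components and bumps T1 → (0, 2)
from VC(A)=(1, 0), B (invoked 3) maxes components and bumps T0 → (2, 0)
from VC(F)=(0, 2), H (invoked 14) maxes components and bumps T1 → (0, 3)
from VC(B)=(2, 0), C (invoked 5) maxes components and bumps T0 → (3, 0)
from VC(H)=(0, 3), I (invoked 16) maxes components and bumps T1 → (0, 4)
from VC(C)=(3, 0), D (invoked 7) maxes components and bumps T0 → (4, 0)
from VC(D)=(4, 0), G (invoked 13) maxes components and bumps T0 → (5, 0)
target: VC(D) = (4, 0)

(4, 0)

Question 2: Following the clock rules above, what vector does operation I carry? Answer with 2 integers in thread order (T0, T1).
VC(E, invoked at 8): no causal predecessors; +1 on T1 → (0, 1)
VC(A, invoked at 1): no causal predecessors; +1 on T0 → (1, 0)
invoked at 10, F merges VC(E)=(0, 1) and bumps T1's slot → (0, 2)
invoked at 3, B merges VC(A)=(1, 0) and bumps T0's slot → (2, 0)
invoked at 14, H merges VC(F)=(0, 2) and bumps T1's slot → (0, 3)
invoked at 5, C merges VC(B)=(2, 0) and bumps T0's slot → (3, 0)
invoked at 16, I merges VC(H)=(0, 3) and bumps T1's slot → (0, 4)
invoked at 7, D merges VC(C)=(3, 0) and bumps T0's slot → (4, 0)
invoked at 13, G merges VC(D)=(4, 0) and bumps T0's slot → (5, 0)
target: VC(I) = (0, 4)

(0, 4)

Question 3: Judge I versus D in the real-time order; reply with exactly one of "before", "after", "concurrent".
I spans [16,…), D spans [7,11]
resp(D)=11 < inv(I)=16

after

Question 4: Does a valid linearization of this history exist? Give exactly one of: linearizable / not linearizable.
events 1..10 are fine; event 11 — the response of D at time 11 — makes the prefix non-linearizable
the 5 completed operations admit 2 real-time orders; each fails the atomic register replay
every completion of the 1 pending operation (F) was checked; none linearizes
e.g. A, B, C, D, E (pending dropped): illegal at step 4, since D read() → 6 cannot apply there
e.g. A, B, C, E, D (pending dropped): illegal at step 5, since D read() → 6 cannot apply there

not linearizable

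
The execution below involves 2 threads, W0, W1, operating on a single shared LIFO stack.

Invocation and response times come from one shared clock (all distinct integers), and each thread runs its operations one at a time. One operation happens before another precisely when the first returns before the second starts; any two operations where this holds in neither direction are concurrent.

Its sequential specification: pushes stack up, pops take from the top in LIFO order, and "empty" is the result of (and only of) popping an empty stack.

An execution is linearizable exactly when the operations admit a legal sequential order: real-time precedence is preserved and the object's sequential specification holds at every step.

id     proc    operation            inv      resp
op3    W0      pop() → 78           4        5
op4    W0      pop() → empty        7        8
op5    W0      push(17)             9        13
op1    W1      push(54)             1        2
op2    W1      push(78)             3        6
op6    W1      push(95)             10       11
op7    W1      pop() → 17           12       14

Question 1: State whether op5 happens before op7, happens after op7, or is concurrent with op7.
Answer: concurrent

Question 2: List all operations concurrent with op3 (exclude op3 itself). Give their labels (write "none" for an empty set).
Answer: op2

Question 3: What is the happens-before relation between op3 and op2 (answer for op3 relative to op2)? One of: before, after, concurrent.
Answer: concurrent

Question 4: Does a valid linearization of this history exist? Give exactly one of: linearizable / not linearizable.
already the first 8 events (up to op4's response at time 8) admit no linearization; the first 7 still do
4 completed operations, 2 real-time-consistent orders — every LIFO stack replay fails
sample order op1, op2, op3, op4 stalls at step 4 — op4 pop() → empty has no legal effect
sample order op1, op3, op2, op4 stalls at step 2 — op3 pop() → 78 has no legal effect

not linearizable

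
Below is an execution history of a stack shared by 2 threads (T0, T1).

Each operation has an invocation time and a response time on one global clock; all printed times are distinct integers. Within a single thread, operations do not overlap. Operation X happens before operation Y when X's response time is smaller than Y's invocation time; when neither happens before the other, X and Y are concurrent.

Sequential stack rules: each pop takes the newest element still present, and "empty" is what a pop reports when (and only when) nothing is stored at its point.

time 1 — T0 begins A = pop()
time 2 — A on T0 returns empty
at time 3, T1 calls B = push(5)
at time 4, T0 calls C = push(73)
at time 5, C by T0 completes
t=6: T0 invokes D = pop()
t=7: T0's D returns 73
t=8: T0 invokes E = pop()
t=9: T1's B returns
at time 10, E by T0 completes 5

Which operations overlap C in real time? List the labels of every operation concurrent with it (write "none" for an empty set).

B

concurrent with C ([4,5]): every op whose interval crosses 4..5
A [1,2]: before
B [3,9]: concurrent
D [6,7]: after
E [8,10]: after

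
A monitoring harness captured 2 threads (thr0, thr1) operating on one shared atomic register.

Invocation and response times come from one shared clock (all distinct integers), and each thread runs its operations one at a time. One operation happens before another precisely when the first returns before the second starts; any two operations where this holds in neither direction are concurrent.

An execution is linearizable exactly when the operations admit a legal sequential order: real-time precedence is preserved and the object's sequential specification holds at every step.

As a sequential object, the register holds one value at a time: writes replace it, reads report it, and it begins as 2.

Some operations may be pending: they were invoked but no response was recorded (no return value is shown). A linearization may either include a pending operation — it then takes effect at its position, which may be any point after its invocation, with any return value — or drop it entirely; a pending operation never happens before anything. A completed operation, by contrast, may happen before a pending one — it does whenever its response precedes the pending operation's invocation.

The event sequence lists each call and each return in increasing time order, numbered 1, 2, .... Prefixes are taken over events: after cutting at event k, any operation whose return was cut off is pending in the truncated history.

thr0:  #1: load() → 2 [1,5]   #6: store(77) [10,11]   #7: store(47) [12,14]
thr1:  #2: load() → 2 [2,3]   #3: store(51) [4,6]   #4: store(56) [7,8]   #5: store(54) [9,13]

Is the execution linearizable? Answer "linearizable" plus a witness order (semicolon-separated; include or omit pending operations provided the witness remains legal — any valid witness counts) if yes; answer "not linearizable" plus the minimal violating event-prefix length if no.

1. #1 load() → 2, leaving value 2
2. #2 load() → 2, leaving value 2
3. #3 store(51), leaving value 51
4. #4 store(56), leaving value 56
5. #5 store(54), leaving value 54
6. #6 store(77), leaving value 77
7. #7 store(47), leaving value 47

linearizable — witness: #1; #2; #3; #4; #5; #6; #7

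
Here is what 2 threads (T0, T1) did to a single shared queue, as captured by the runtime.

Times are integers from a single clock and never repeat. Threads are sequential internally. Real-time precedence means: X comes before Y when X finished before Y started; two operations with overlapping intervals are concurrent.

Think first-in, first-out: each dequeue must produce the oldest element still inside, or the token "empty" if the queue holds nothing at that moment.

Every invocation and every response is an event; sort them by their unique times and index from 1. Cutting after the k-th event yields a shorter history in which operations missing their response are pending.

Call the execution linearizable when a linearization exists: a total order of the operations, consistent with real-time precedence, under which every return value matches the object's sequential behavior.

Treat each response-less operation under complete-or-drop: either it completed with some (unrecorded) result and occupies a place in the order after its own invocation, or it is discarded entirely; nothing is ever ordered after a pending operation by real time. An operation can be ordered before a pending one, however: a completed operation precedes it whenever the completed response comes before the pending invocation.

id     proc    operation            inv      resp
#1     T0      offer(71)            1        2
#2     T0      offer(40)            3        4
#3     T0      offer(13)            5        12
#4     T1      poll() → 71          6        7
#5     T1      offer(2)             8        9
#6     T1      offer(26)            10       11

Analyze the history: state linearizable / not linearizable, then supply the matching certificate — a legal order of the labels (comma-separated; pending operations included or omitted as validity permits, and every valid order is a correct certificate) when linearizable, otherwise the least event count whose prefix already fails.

1. #1 offer(71), leaving queue <71>
2. #2 offer(40), leaving queue <71,40>
3. #3 offer(13), leaving queue <71,40,13>
4. #4 poll() → 71, leaving queue <40,13>
5. #5 offer(2), leaving queue <40,13,2>
6. #6 offer(26), leaving queue <40,13,2,26>

linearizable — witness: #1, #2, #3, #4, #5, #6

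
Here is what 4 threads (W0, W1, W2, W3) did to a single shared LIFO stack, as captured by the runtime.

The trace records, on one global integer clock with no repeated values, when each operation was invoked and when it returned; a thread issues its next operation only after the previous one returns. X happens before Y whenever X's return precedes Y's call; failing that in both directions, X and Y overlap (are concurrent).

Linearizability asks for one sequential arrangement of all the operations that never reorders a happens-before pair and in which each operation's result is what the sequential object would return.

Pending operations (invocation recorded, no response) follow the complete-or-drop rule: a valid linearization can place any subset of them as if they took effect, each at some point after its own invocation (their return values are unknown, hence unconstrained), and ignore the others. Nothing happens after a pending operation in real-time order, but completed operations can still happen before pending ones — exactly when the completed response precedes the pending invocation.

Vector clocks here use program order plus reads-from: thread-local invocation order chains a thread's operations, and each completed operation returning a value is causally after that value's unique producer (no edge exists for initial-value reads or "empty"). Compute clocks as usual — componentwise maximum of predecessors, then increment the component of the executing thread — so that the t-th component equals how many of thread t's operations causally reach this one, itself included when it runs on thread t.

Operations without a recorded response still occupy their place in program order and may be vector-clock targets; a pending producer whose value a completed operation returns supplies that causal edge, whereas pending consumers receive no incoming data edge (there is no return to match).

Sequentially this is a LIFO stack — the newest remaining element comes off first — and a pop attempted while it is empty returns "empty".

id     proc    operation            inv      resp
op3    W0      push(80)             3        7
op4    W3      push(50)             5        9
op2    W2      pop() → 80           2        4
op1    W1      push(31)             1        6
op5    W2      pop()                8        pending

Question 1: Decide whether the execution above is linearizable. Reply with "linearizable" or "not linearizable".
linearizable

a witness: op1, op3, op2, op4
1. op1 push(31), leaving stack <31>
2. op3 push(80), leaving stack <31,80>
3. op2 pop() → 80, leaving stack <31>
4. op4 push(50), leaving stack <31,50>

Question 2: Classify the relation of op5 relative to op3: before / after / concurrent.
after

op5 spans [8,…), op3 spans [3,7]
resp(op3)=7 < inv(op5)=8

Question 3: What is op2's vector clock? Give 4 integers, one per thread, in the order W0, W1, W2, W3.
(1, 0, 1, 0)

VC(op4, invoked at 5): no causal predecessors; +1 on W3 → (0, 0, 0, 1)
VC(op1, invoked at 1): no causal predecessors; +1 on W1 → (0, 1, 0, 0)
VC(op3, invoked at 3): no causal predecessors; +1 on W0 → (1, 0, 0, 0)
VC(op2, invoked at 2): max of VC(op3)=(1, 0, 0, 0), then +1 on thread W2 → (1, 0, 1, 0)
VC(op5, invoked at 8): max of VC(op2)=(1, 0, 1, 0), then +1 on thread W2 → (1, 0, 2, 0)
target: VC(op2) = (1, 0, 1, 0)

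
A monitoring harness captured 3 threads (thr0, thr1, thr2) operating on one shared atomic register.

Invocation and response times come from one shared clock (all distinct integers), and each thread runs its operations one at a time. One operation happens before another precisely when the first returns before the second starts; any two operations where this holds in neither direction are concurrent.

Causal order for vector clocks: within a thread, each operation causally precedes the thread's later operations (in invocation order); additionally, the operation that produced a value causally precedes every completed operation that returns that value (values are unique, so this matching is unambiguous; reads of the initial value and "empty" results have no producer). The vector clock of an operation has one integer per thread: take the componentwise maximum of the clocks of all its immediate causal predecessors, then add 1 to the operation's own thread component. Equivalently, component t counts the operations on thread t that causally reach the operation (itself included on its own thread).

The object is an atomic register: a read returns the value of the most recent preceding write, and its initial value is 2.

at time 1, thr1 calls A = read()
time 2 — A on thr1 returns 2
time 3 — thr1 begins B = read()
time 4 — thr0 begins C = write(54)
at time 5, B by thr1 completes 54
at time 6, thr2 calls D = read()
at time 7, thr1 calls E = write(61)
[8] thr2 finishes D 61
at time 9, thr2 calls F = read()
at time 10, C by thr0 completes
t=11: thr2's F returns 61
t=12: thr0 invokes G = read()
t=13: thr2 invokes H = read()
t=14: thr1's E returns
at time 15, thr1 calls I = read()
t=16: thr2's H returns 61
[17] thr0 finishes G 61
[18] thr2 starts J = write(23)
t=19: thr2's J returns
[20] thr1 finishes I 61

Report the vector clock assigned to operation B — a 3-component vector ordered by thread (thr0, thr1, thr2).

root op A, invoked 1: fresh clock plus thr1's own tick → (0, 1, 0)
root op C, invoked 4: fresh clock plus thr0's own tick → (1, 0, 0)
B, invoked 3, takes VC(A)=(0, 1, 0), VC(C)=(1, 0, 0) under max, adds 1 for thr1 → (1, 2, 0)
E, invoked 7, takes VC(B)=(1, 2, 0) under max, adds 1 for thr1 → (1, 3, 0)
D, invoked 6, takes VC(E)=(1, 3, 0) under max, adds 1 for thr2 → (1, 3, 1)
I, invoked 15, takes VC(E)=(1, 3, 0) under max, adds 1 for thr1 → (1, 4, 0)
G, invoked 12, takes VC(C)=(1, 0, 0), VC(E)=(1, 3, 0) under max, adds 1 for thr0 → (2, 3, 0)
F, invoked 9, takes VC(D)=(1, 3, 1), VC(E)=(1, 3, 0) under max, adds 1 for thr2 → (1, 3, 2)
H, invoked 13, takes VC(E)=(1, 3, 0), VC(F)=(1, 3, 2) under max, adds 1 for thr2 → (1, 3, 3)
J, invoked 18, takes VC(H)=(1, 3, 3) under max, adds 1 for thr2 → (1, 3, 4)
target: VC(B) = (1, 2, 0)

(1, 2, 0)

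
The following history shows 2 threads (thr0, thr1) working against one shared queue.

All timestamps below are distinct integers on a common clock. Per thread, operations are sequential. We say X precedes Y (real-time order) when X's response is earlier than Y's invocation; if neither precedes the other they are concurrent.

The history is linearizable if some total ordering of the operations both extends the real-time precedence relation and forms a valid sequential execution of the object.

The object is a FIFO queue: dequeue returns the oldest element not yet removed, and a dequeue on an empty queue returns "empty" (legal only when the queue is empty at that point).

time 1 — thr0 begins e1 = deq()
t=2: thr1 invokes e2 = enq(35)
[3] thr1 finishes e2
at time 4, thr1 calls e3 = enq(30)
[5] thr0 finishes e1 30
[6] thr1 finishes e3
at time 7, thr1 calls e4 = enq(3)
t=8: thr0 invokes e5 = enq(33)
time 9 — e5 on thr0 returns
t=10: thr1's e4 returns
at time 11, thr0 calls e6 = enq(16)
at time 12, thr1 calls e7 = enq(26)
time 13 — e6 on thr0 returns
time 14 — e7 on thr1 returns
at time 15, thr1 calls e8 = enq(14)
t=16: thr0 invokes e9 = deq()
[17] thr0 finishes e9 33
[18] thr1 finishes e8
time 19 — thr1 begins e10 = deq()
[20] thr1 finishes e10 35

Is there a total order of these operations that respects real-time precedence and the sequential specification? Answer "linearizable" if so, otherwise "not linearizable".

prefix check: 1..4 passes, 1..5 fails once e1's time-5 response joins
no legal order exists: 2 real-time-consistent candidates over 2 completed queue operations, all rejected
no escape via the 1 pending operation (e3): every completion choice fails
take e1, e2 (pending dropped): step 1 already fails, because e1 deq() → 30 cannot occur there
take e2, e1 (pending dropped): step 2 already fails, because e1 deq() → 30 cannot occur there

not linearizable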